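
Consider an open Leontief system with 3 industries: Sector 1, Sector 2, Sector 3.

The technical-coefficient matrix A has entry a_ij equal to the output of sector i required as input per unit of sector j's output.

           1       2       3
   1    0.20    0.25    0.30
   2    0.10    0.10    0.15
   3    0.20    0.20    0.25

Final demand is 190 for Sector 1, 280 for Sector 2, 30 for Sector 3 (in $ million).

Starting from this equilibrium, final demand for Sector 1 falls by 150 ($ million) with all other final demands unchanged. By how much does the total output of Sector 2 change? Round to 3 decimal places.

Δx_2 = -36.649

I − A =
  [   0.80    -0.25    -0.30]
  [  -0.10     0.90    -0.15]
  [  -0.20    -0.20     0.75]
Cofactors of I−A, C_ij = (−1)^(i+j)·(minor ij) (rows/columns in the sector order above):
  C_11 = (0.90)(0.75) − (-0.15)(-0.20) = 0.6450
  C_12 = −[(-0.10)(0.75) − (-0.15)(-0.20)] = 0.1050
  C_13 = (-0.10)(-0.20) − (0.90)(-0.20) = 0.2000
  C_21 = −[(-0.25)(0.75) − (-0.30)(-0.20)] = 0.2475
  C_22 = (0.80)(0.75) − (-0.30)(-0.20) = 0.5400
  C_23 = −[(0.80)(-0.20) − (-0.25)(-0.20)] = 0.2100
  C_31 = (-0.25)(-0.15) − (-0.30)(0.90) = 0.3075
  C_32 = −[(0.80)(-0.15) − (-0.30)(-0.10)] = 0.1500
  C_33 = (0.80)(0.90) − (-0.25)(-0.10) = 0.6950
det(I−A) = Σ_j (I−A)_1j·C_1j = (0.80)(0.6450) + (-0.25)(0.1050) + (-0.30)(0.2000) = 0.42975
adj(I−A) = Cᵀ =
  [ 0.6450   0.2475   0.3075]
  [ 0.1050   0.5400   0.1500]
  [ 0.2000   0.2100   0.6950]
(I − A)⁻¹ = adj(I−A) / det(I−A) ≈
  [   1.5009     0.5759     0.7155]
  [   0.2443     1.2565     0.3490]
  [   0.4654     0.4887     1.6172]
Δx = (I − A)⁻¹ Δd with Δd having -150 in the Sector 1 component and 0 elsewhere.
So Δx_2 = L_21 · (-150), where L_21 = adj(I−A)_21 / det(I−A) = 0.1050 / 0.42975.
Δx_2 = 0.1050 × (-150) / 0.42975 = -15.75 / 0.42975 ≈ -36.649.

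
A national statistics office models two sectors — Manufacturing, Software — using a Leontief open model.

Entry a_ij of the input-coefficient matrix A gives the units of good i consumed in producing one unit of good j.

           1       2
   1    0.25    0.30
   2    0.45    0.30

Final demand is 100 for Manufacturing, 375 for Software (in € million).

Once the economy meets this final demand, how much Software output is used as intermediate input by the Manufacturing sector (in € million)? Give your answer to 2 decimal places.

I − A =
  [   0.75    -0.30]
  [  -0.45     0.70]
det(I−A) = (0.75)(0.70) − (-0.30)(-0.45) = 0.3900
adj(I−A) = [[0.70, 0.30], [0.45, 0.75]]
(I − A)⁻¹ = adj(I−A) / det(I−A) ≈
  [   1.7949     0.7692]
  [   1.1538     1.9231]
First solve x = (I − A)⁻¹ d = adj(I−A)·d / det(I−A); in particular x_1 = (0.70·100 + 0.30·375) / 0.3900 = 182.50 / 0.3900 ≈ 467.9487.
Intermediate flow from 2 to 1: z_21 = a_21 · x_1 = 0.45 × 182.50 / 0.3900 = 82.125 / 0.3900 ≈ 210.58.

z_21 = 210.58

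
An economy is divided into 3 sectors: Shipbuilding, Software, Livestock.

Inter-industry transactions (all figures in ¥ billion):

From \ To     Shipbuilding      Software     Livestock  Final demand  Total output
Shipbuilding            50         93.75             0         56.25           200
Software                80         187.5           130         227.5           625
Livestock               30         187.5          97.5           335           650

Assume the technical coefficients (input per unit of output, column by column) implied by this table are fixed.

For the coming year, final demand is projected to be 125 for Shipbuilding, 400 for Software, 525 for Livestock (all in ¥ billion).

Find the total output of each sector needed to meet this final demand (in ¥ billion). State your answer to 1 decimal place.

x_1 = 386.5, x_2 = 1099.1, x_3 = 1073.8

Technical coefficients a_ij = z_ij / X_j:
  a_11 = 50/200 = 0.25, a_21 = 80/200 = 0.40, a_31 = 30/200 = 0.15
  a_12 = 93.75/625 = 0.15, a_22 = 187.5/625 = 0.30, a_32 = 187.5/625 = 0.30
  a_13 = 0/650 = 0.00, a_23 = 130/650 = 0.20, a_33 = 97.5/650 = 0.15
I − A =
  [   0.75    -0.15     0.00]
  [  -0.40     0.70    -0.20]
  [  -0.15    -0.30     0.85]
Cofactors of I−A, C_ij = (−1)^(i+j)·(minor ij) (rows/columns in the sector order above):
  C_11 = (0.70)(0.85) − (-0.20)(-0.30) = 0.5350
  C_12 = −[(-0.40)(0.85) − (-0.20)(-0.15)] = 0.3700
  C_13 = (-0.40)(-0.30) − (0.70)(-0.15) = 0.2250
  C_21 = −[(-0.15)(0.85) − (0.00)(-0.30)] = 0.1275
  C_22 = (0.75)(0.85) − (0.00)(-0.15) = 0.6375
  C_23 = −[(0.75)(-0.30) − (-0.15)(-0.15)] = 0.2475
  C_31 = (-0.15)(-0.20) − (0.00)(0.70) = 0.0300
  C_32 = −[(0.75)(-0.20) − (0.00)(-0.40)] = 0.1500
  C_33 = (0.75)(0.70) − (-0.15)(-0.40) = 0.4650
det(I−A) = Σ_j (I−A)_1j·C_1j = (0.75)(0.5350) + (-0.15)(0.3700) + (0.00)(0.2250) = 0.34575
adj(I−A) = Cᵀ =
  [ 0.5350   0.1275   0.0300]
  [ 0.3700   0.6375   0.1500]
  [ 0.2250   0.2475   0.4650]
(I − A)⁻¹ = adj(I−A) / det(I−A) ≈
  [   1.5474     0.3688     0.0868]
  [   1.0701     1.8438     0.4338]
  [   0.6508     0.7158     1.3449]
x = (I − A)⁻¹ d = adj(I−A)·d / det(I−A), with det(I−A) = 0.34575:
  x_1 = (0.5350·125 + 0.1275·400 + 0.0300·525) / 0.34575 = 133.625 / 0.34575 ≈ 386.5
  x_2 = (0.3700·125 + 0.6375·400 + 0.1500·525) / 0.34575 = 380.00 / 0.34575 ≈ 1099.1
  x_3 = (0.2250·125 + 0.2475·400 + 0.4650·525) / 0.34575 = 371.25 / 0.34575 ≈ 1073.8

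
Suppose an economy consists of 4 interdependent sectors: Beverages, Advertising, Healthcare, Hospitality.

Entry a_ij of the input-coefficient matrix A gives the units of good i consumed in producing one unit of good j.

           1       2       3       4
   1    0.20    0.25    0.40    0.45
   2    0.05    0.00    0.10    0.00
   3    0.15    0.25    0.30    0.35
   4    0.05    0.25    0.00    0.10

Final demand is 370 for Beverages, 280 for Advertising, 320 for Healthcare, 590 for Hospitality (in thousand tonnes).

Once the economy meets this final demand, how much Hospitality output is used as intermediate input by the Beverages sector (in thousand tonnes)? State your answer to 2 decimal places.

z_41 = 94.35

I − A =
  [   0.80    -0.25    -0.40    -0.45]
  [  -0.05     1.00    -0.10     0.00]
  [  -0.15    -0.25     0.70    -0.35]
  [  -0.05    -0.25     0.00     0.90]
Compute the cofactors C_ij = (−1)^(i+j)·(3×3 minor ij) of I−A; the adjugate is their transpose:
adj(I−A) = Cᵀ =
  [ 0.598750   0.361250   0.393750   0.452500]
  [ 0.046750   0.427250   0.087750   0.057500]
  [ 0.168125   0.299375   0.680625   0.348750]
  [ 0.046250   0.138750   0.046250   0.462500]
det(I−A) = Σ_j (I−A)_1j·C_1j = (0.80)(0.598750) + (-0.25)(0.046750) + (-0.40)(0.168125) + (-0.45)(0.046250) = 0.37925
(I − A)⁻¹ = adj(I−A) / det(I−A) ≈
  [   1.5788     0.9525     1.0382     1.1931]
  [   0.1233     1.1266     0.2314     0.1516]
  [   0.4433     0.7894     1.7947     0.9196]
  [   0.1220     0.3659     0.1220     1.2195]
First solve x = (I − A)⁻¹ d = adj(I−A)·d / det(I−A); in particular x_1 = (0.598750·370 + 0.361250·280 + 0.393750·320 + 0.452500·590) / 0.37925 = 715.6625 / 0.37925 ≈ 1887.0468.
Intermediate flow from 4 to 1: z_41 = a_41 · x_1 = 0.05 × 715.6625 / 0.37925 = 35.783125 / 0.37925 ≈ 94.35.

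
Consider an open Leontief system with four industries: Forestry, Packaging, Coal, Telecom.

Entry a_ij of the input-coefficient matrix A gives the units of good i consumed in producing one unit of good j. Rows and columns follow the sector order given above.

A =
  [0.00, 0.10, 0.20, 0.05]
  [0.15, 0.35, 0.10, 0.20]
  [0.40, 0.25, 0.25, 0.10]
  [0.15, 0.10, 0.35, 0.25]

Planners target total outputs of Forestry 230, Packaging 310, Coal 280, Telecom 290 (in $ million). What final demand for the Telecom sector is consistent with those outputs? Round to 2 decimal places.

I − A =
  [   1.00    -0.10    -0.20    -0.05]
  [  -0.15     0.65    -0.10    -0.20]
  [  -0.40    -0.25     0.75    -0.10]
  [  -0.15    -0.10    -0.35     0.75]
d = (I − A) x:
  d_1 = (+1.00)·230 + (-0.10)·310 + (-0.20)·280 + (-0.05)·290 = 128.50
  d_2 = (-0.15)·230 + (+0.65)·310 + (-0.10)·280 + (-0.20)·290 = 81.00
  d_3 = (-0.40)·230 + (-0.25)·310 + (+0.75)·280 + (-0.10)·290 = 11.50
  d_4 = (-0.15)·230 + (-0.10)·310 + (-0.35)·280 + (+0.75)·290 = 54.00

d_4 = 54.00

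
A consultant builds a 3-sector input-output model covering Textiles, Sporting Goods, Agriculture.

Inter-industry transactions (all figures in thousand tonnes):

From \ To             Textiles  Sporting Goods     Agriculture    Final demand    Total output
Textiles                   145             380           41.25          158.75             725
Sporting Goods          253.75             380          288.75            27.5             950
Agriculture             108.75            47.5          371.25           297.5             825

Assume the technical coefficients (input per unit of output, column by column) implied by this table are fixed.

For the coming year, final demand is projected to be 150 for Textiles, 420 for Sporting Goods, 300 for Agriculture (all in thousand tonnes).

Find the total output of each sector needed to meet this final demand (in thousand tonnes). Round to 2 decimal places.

x_T = 1304.86, x_S = 2098.21, x_A = 1092.07

Technical coefficients a_ij = z_ij / X_j:
  a_TT = 145/725 = 0.20, a_ST = 253.75/725 = 0.35, a_AT = 108.75/725 = 0.15
  a_TS = 380/950 = 0.40, a_SS = 380/950 = 0.40, a_AS = 47.5/950 = 0.05
  a_TA = 41.25/825 = 0.05, a_SA = 288.75/825 = 0.35, a_AA = 371.25/825 = 0.45
I − A =
  [   0.80    -0.40    -0.05]
  [  -0.35     0.60    -0.35]
  [  -0.15    -0.05     0.55]
Cofactors of I−A, C_ij = (−1)^(i+j)·(minor ij) (rows/columns in the sector order above):
  C_11 = (0.60)(0.55) − (-0.35)(-0.05) = 0.3125
  C_12 = −[(-0.35)(0.55) − (-0.35)(-0.15)] = 0.2450
  C_13 = (-0.35)(-0.05) − (0.60)(-0.15) = 0.1075
  C_21 = −[(-0.40)(0.55) − (-0.05)(-0.05)] = 0.2225
  C_22 = (0.80)(0.55) − (-0.05)(-0.15) = 0.4325
  C_23 = −[(0.80)(-0.05) − (-0.40)(-0.15)] = 0.1000
  C_31 = (-0.40)(-0.35) − (-0.05)(0.60) = 0.1700
  C_32 = −[(0.80)(-0.35) − (-0.05)(-0.35)] = 0.2975
  C_33 = (0.80)(0.60) − (-0.40)(-0.35) = 0.3400
det(I−A) = Σ_j (I−A)_1j·C_1j = (0.80)(0.3125) + (-0.40)(0.2450) + (-0.05)(0.1075) = 0.146625
adj(I−A) = Cᵀ =
  [ 0.3125   0.2225   0.1700]
  [ 0.2450   0.4325   0.2975]
  [ 0.1075   0.1000   0.3400]
(I − A)⁻¹ = adj(I−A) / det(I−A) ≈
  [   2.1313     1.5175     1.1594]
  [   1.6709     2.9497     2.0290]
  [   0.7332     0.6820     2.3188]
x = (I − A)⁻¹ d = adj(I−A)·d / det(I−A), with det(I−A) = 0.146625:
  x_T = (0.3125·150 + 0.2225·420 + 0.1700·300) / 0.146625 = 191.325 / 0.146625 ≈ 1304.86
  x_S = (0.2450·150 + 0.4325·420 + 0.2975·300) / 0.146625 = 307.65 / 0.146625 ≈ 2098.21
  x_A = (0.1075·150 + 0.1000·420 + 0.3400·300) / 0.146625 = 160.125 / 0.146625 ≈ 1092.07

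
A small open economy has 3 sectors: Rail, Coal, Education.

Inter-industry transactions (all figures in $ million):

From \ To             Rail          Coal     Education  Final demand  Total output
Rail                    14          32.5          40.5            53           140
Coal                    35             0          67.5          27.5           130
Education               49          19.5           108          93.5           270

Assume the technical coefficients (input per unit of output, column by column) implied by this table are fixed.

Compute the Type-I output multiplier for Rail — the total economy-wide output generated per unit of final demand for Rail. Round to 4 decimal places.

m_1 = 3.0547

Technical coefficients a_ij = z_ij / X_j:
  a_11 = 14/140 = 0.10, a_21 = 35/140 = 0.25, a_31 = 49/140 = 0.35
  a_12 = 32.5/130 = 0.25, a_22 = 0/130 = 0.00, a_32 = 19.5/130 = 0.15
  a_13 = 40.5/270 = 0.15, a_23 = 67.5/270 = 0.25, a_33 = 108/270 = 0.40
I − A =
  [   0.90    -0.25    -0.15]
  [  -0.25     1.00    -0.25]
  [  -0.35    -0.15     0.60]
Cofactors of I−A, C_ij = (−1)^(i+j)·(minor ij) (rows/columns in the sector order above):
  C_11 = (1.00)(0.60) − (-0.25)(-0.15) = 0.5625
  C_12 = −[(-0.25)(0.60) − (-0.25)(-0.35)] = 0.2375
  C_13 = (-0.25)(-0.15) − (1.00)(-0.35) = 0.3875
  C_21 = −[(-0.25)(0.60) − (-0.15)(-0.15)] = 0.1725
  C_22 = (0.90)(0.60) − (-0.15)(-0.35) = 0.4875
  C_23 = −[(0.90)(-0.15) − (-0.25)(-0.35)] = 0.2225
  C_31 = (-0.25)(-0.25) − (-0.15)(1.00) = 0.2125
  C_32 = −[(0.90)(-0.25) − (-0.15)(-0.25)] = 0.2625
  C_33 = (0.90)(1.00) − (-0.25)(-0.25) = 0.8375
det(I−A) = Σ_j (I−A)_1j·C_1j = (0.90)(0.5625) + (-0.25)(0.2375) + (-0.15)(0.3875) = 0.38875
adj(I−A) = Cᵀ =
  [ 0.5625   0.1725   0.2125]
  [ 0.2375   0.4875   0.2625]
  [ 0.3875   0.2225   0.8375]
(I − A)⁻¹ = adj(I−A) / det(I−A) ≈
  [   1.44695     0.44373     0.54662]
  [   0.61093     1.25402     0.67524]
  [   0.99678     0.57235     2.15434]
The output multiplier for sector j is the column-j sum of the Leontief inverse (I − A)⁻¹ = adj(I−A) / det(I−A).
Column 1 of adj(I−A): (0.5625, 0.2375, 0.3875); det(I−A) = 0.38875.
m_1 = (0.5625 + 0.2375 + 0.3875) / 0.38875 = 1.1875 / 0.38875 ≈ 3.0547.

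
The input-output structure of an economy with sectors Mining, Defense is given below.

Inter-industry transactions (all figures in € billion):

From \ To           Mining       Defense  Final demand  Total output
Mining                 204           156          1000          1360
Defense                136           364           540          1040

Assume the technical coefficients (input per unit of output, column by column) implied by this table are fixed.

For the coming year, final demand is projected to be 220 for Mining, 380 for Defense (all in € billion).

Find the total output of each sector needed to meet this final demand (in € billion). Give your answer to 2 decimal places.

Technical coefficients a_ij = z_ij / X_j:
  a_MM = 204/1360 = 0.15, a_DM = 136/1360 = 0.10
  a_MD = 156/1040 = 0.15, a_DD = 364/1040 = 0.35
I − A =
  [   0.85    -0.15]
  [  -0.10     0.65]
det(I−A) = (0.85)(0.65) − (-0.15)(-0.10) = 0.5375
adj(I−A) = [[0.65, 0.15], [0.10, 0.85]]
(I − A)⁻¹ = adj(I−A) / det(I−A) ≈
  [   1.2093     0.2791]
  [   0.1860     1.5814]
x = (I − A)⁻¹ d = adj(I−A)·d / det(I−A), with det(I−A) = 0.5375:
  x_M = (0.65·220 + 0.15·380) / 0.5375 = 200.00 / 0.5375 ≈ 372.09
  x_D = (0.10·220 + 0.85·380) / 0.5375 = 345.00 / 0.5375 ≈ 641.86

x_M = 372.09, x_D = 641.86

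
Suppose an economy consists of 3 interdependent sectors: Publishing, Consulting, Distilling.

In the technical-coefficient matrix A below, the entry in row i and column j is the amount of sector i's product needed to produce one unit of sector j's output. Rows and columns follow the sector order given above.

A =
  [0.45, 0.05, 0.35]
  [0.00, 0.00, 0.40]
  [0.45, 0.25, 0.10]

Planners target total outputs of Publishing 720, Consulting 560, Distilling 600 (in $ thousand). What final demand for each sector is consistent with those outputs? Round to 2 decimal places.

d_P = 158.00, d_C = 320.00, d_D = 76.00

I − A =
  [   0.55    -0.05    -0.35]
  [   0.00     1.00    -0.40]
  [  -0.45    -0.25     0.90]
d = (I − A) x:
  d_P = (+0.55)·720 + (-0.05)·560 + (-0.35)·600 = 158.00
  d_C = (+0.00)·720 + (+1.00)·560 + (-0.40)·600 = 320.00
  d_D = (-0.45)·720 + (-0.25)·560 + (+0.90)·600 = 76.00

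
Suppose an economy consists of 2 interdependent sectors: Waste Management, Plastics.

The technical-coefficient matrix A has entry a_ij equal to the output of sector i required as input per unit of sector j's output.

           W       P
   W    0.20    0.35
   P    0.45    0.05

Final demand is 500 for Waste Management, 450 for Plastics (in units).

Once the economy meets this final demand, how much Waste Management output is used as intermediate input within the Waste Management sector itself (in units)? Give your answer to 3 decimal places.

I − A =
  [   0.80    -0.35]
  [  -0.45     0.95]
det(I−A) = (0.80)(0.95) − (-0.35)(-0.45) = 0.6025
adj(I−A) = [[0.95, 0.35], [0.45, 0.80]]
(I − A)⁻¹ = adj(I−A) / det(I−A) ≈
  [   1.5768     0.5809]
  [   0.7469     1.3278]
First solve x = (I − A)⁻¹ d = adj(I−A)·d / det(I−A); in particular x_W = (0.95·500 + 0.35·450) / 0.6025 = 632.50 / 0.6025 ≈ 1049.79253.
Intermediate flow from W to W: z_WW = a_WW · x_W = 0.20 × 632.50 / 0.6025 = 126.50 / 0.6025 ≈ 209.959.

z_WW = 209.959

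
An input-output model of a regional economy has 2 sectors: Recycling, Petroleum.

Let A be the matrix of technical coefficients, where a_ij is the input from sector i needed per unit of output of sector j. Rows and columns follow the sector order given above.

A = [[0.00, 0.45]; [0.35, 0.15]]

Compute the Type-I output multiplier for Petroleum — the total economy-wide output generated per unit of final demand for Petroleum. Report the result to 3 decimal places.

I − A =
  [   1.00    -0.45]
  [  -0.35     0.85]
det(I−A) = (1.00)(0.85) − (-0.45)(-0.35) = 0.6925
adj(I−A) = [[0.85, 0.45], [0.35, 1.00]]
(I − A)⁻¹ = adj(I−A) / det(I−A) ≈
  [   1.2274     0.6498]
  [   0.5054     1.4440]
The output multiplier for sector j is the column-j sum of the Leontief inverse (I − A)⁻¹ = adj(I−A) / det(I−A).
Column 2 of adj(I−A): (0.45, 1.00); det(I−A) = 0.6925.
m_2 = (0.45 + 1.00) / 0.6925 = 1.45 / 0.6925 ≈ 2.094.

m_2 = 2.094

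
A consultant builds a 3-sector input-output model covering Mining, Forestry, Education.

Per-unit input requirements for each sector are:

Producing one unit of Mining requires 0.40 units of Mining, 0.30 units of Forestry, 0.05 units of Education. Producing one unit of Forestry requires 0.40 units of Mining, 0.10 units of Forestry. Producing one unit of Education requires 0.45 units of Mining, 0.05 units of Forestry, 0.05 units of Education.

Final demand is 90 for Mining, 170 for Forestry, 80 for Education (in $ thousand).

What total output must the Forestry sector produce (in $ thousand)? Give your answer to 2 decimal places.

I − A =
  [   0.60    -0.40    -0.45]
  [  -0.30     0.90    -0.05]
  [  -0.05     0.00     0.95]
Cofactors of I−A, C_ij = (−1)^(i+j)·(minor ij) (rows/columns in the sector order above):
  C_11 = (0.90)(0.95) − (-0.05)(0.00) = 0.8550
  C_12 = −[(-0.30)(0.95) − (-0.05)(-0.05)] = 0.2875
  C_13 = (-0.30)(0.00) − (0.90)(-0.05) = 0.0450
  C_21 = −[(-0.40)(0.95) − (-0.45)(0.00)] = 0.3800
  C_22 = (0.60)(0.95) − (-0.45)(-0.05) = 0.5475
  C_23 = −[(0.60)(0.00) − (-0.40)(-0.05)] = 0.0200
  C_31 = (-0.40)(-0.05) − (-0.45)(0.90) = 0.4250
  C_32 = −[(0.60)(-0.05) − (-0.45)(-0.30)] = 0.1650
  C_33 = (0.60)(0.90) − (-0.40)(-0.30) = 0.4200
det(I−A) = Σ_j (I−A)_1j·C_1j = (0.60)(0.8550) + (-0.40)(0.2875) + (-0.45)(0.0450) = 0.37775
adj(I−A) = Cᵀ =
  [ 0.8550   0.3800   0.4250]
  [ 0.2875   0.5475   0.1650]
  [ 0.0450   0.0200   0.4200]
(I − A)⁻¹ = adj(I−A) / det(I−A) ≈
  [   2.2634     1.0060     1.1251]
  [   0.7611     1.4494     0.4368]
  [   0.1191     0.0529     1.1118]
x = (I − A)⁻¹ d = adj(I−A)·d / det(I−A), with det(I−A) = 0.37775:
  x_M = (0.8550·90 + 0.3800·170 + 0.4250·80) / 0.37775 = 175.55 / 0.37775 ≈ 464.73
  x_F = (0.2875·90 + 0.5475·170 + 0.1650·80) / 0.37775 = 132.15 / 0.37775 ≈ 349.83
  x_E = (0.0450·90 + 0.0200·170 + 0.4200·80) / 0.37775 = 41.05 / 0.37775 ≈ 108.67

x_F = 349.83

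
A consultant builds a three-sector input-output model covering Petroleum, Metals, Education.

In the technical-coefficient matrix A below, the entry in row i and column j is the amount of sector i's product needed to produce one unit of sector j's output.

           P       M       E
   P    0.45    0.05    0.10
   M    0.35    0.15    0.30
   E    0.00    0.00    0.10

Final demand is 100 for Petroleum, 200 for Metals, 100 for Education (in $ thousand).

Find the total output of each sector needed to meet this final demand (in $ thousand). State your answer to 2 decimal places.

I − A =
  [   0.55    -0.05    -0.10]
  [  -0.35     0.85    -0.30]
  [   0.00     0.00     0.90]
Cofactors of I−A, C_ij = (−1)^(i+j)·(minor ij) (rows/columns in the sector order above):
  C_11 = (0.85)(0.90) − (-0.30)(0.00) = 0.7650
  C_12 = −[(-0.35)(0.90) − (-0.30)(0.00)] = 0.3150
  C_13 = (-0.35)(0.00) − (0.85)(0.00) = 0.0000
  C_21 = −[(-0.05)(0.90) − (-0.10)(0.00)] = 0.0450
  C_22 = (0.55)(0.90) − (-0.10)(0.00) = 0.4950
  C_23 = −[(0.55)(0.00) − (-0.05)(0.00)] = 0.0000
  C_31 = (-0.05)(-0.30) − (-0.10)(0.85) = 0.1000
  C_32 = −[(0.55)(-0.30) − (-0.10)(-0.35)] = 0.2000
  C_33 = (0.55)(0.85) − (-0.05)(-0.35) = 0.4500
det(I−A) = Σ_j (I−A)_1j·C_1j = (0.55)(0.7650) + (-0.05)(0.3150) + (-0.10)(0.0000) = 0.4050
adj(I−A) = Cᵀ =
  [ 0.7650   0.0450   0.1000]
  [ 0.3150   0.4950   0.2000]
  [ 0.0000   0.0000   0.4500]
(I − A)⁻¹ = adj(I−A) / det(I−A) ≈
  [   1.8889     0.1111     0.2469]
  [   0.7778     1.2222     0.4938]
  [   0.0000     0.0000     1.1111]
x = (I − A)⁻¹ d = adj(I−A)·d / det(I−A), with det(I−A) = 0.4050:
  x_P = (0.7650·100 + 0.0450·200 + 0.1000·100) / 0.4050 = 95.50 / 0.4050 ≈ 235.80
  x_M = (0.3150·100 + 0.4950·200 + 0.2000·100) / 0.4050 = 150.50 / 0.4050 ≈ 371.60
  x_E = (0.0000·100 + 0.0000·200 + 0.4500·100) / 0.4050 = 45.00 / 0.4050 ≈ 111.11

x_P = 235.80, x_M = 371.60, x_E = 111.11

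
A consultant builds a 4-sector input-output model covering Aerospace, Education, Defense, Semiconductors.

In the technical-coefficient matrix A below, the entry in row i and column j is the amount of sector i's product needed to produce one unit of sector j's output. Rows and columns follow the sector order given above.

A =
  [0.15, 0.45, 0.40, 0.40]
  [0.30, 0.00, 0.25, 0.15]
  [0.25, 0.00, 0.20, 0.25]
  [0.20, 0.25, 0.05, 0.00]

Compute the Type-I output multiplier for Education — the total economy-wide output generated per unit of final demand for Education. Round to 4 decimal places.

m_E = 5.3754

I − A =
  [   0.85    -0.45    -0.40    -0.40]
  [  -0.30     1.00    -0.25    -0.15]
  [  -0.25     0.00     0.80    -0.25]
  [  -0.20    -0.25    -0.05     1.00]
Compute the cofactors C_ij = (−1)^(i+j)·(3×3 minor ij) of I−A; the adjugate is their transpose:
adj(I−A) = Cᵀ =
  [ 0.741875   0.459375   0.545875   0.502125]
  [ 0.337125   0.480375   0.336875   0.291125]
  [ 0.309375   0.213125   0.559625   0.295625]
  [ 0.248125   0.222625   0.221375   0.443875]
det(I−A) = Σ_j (I−A)_1j·C_1j = (0.85)(0.741875) + (-0.45)(0.337125) + (-0.40)(0.309375) + (-0.40)(0.248125) = 0.2558875
(I − A)⁻¹ = adj(I−A) / det(I−A) ≈
  [   2.89922     1.79522     2.13326     1.96229]
  [   1.31747     1.87729     1.31650     1.13771]
  [   1.20903     0.83289     2.18700     1.15529]
  [   0.96966     0.87001     0.86513     1.73465]
The output multiplier for sector j is the column-j sum of the Leontief inverse (I − A)⁻¹ = adj(I−A) / det(I−A).
Column E of adj(I−A): (0.459375, 0.480375, 0.213125, 0.222625); det(I−A) = 0.2558875.
m_E = (0.459375 + 0.480375 + 0.213125 + 0.222625) / 0.2558875 = 1.3755 / 0.2558875 ≈ 5.3754.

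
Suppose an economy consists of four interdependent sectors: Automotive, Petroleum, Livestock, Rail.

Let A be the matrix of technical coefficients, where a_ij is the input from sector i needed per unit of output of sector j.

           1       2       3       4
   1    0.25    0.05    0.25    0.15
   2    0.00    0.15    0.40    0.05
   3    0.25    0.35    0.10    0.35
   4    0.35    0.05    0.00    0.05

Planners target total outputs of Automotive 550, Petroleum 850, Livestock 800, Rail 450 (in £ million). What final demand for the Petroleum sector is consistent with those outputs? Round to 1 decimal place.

I − A =
  [   0.75    -0.05    -0.25    -0.15]
  [   0.00     0.85    -0.40    -0.05]
  [  -0.25    -0.35     0.90    -0.35]
  [  -0.35    -0.05     0.00     0.95]
d = (I − A) x:
  d_1 = (+0.75)·550 + (-0.05)·850 + (-0.25)·800 + (-0.15)·450 = 102.5
  d_2 = (+0.00)·550 + (+0.85)·850 + (-0.40)·800 + (-0.05)·450 = 380.0
  d_3 = (-0.25)·550 + (-0.35)·850 + (+0.90)·800 + (-0.35)·450 = 127.5
  d_4 = (-0.35)·550 + (-0.05)·850 + (+0.00)·800 + (+0.95)·450 = 192.5

d_2 = 380.0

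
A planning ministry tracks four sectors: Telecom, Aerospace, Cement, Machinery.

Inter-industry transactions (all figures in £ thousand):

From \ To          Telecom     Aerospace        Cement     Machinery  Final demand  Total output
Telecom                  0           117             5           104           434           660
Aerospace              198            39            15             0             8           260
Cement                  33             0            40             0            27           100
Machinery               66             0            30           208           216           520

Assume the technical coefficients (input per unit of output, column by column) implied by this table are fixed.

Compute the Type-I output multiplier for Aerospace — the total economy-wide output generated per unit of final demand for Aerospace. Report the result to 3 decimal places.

m_2 = 2.290

Technical coefficients a_ij = z_ij / X_j:
  a_11 = 0/660 = 0.00, a_21 = 198/660 = 0.30, a_31 = 33/660 = 0.05, a_41 = 66/660 = 0.10
  a_12 = 117/260 = 0.45, a_22 = 39/260 = 0.15, a_32 = 0/260 = 0.00, a_42 = 0/260 = 0.00
  a_13 = 5/100 = 0.05, a_23 = 15/100 = 0.15, a_33 = 40/100 = 0.40, a_43 = 30/100 = 0.30
  a_14 = 104/520 = 0.20, a_24 = 0/520 = 0.00, a_34 = 0/520 = 0.00, a_44 = 208/520 = 0.40
I − A =
  [   1.00    -0.45    -0.05    -0.20]
  [  -0.30     0.85    -0.15     0.00]
  [  -0.05     0.00     0.60     0.00]
  [  -0.10     0.00    -0.30     0.60]
Compute the cofactors C_ij = (−1)^(i+j)·(3×3 minor ij) of I−A; the adjugate is their transpose:
adj(I−A) = Cᵀ =
  [ 0.30600   0.16200   0.11700   0.10200]
  [ 0.11250   0.34350   0.11400   0.03750]
  [ 0.02550   0.01350   0.41200   0.00850]
  [ 0.06375   0.03375   0.22550   0.42350]
det(I−A) = Σ_j (I−A)_1j·C_1j = (1.00)(0.30600) + (-0.45)(0.11250) + (-0.05)(0.02550) + (-0.20)(0.06375) = 0.24135
(I − A)⁻¹ = adj(I−A) / det(I−A) ≈
  [   1.2679     0.6712     0.4848     0.4226]
  [   0.4661     1.4232     0.4723     0.1554]
  [   0.1057     0.0559     1.7071     0.0352]
  [   0.2641     0.1398     0.9343     1.7547]
The output multiplier for sector j is the column-j sum of the Leontief inverse (I − A)⁻¹ = adj(I−A) / det(I−A).
Column 2 of adj(I−A): (0.16200, 0.34350, 0.01350, 0.03375); det(I−A) = 0.24135.
m_2 = (0.16200 + 0.34350 + 0.01350 + 0.03375) / 0.24135 = 0.55275 / 0.24135 ≈ 2.290.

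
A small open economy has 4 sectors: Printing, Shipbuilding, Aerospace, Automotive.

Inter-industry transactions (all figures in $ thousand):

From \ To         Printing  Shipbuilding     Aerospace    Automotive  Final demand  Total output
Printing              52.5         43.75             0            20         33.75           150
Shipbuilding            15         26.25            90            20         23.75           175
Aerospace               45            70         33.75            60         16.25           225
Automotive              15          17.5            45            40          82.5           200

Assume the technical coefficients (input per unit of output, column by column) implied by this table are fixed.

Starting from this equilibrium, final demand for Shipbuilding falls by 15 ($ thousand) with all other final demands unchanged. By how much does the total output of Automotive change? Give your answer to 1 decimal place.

Δx_4 = -11.9

Technical coefficients a_ij = z_ij / X_j:
  a_11 = 52.5/150 = 0.35, a_21 = 15/150 = 0.10, a_31 = 45/150 = 0.30, a_41 = 15/150 = 0.10
  a_12 = 43.75/175 = 0.25, a_22 = 26.25/175 = 0.15, a_32 = 70/175 = 0.40, a_42 = 17.5/175 = 0.10
  a_13 = 0/225 = 0.00, a_23 = 90/225 = 0.40, a_33 = 33.75/225 = 0.15, a_43 = 45/225 = 0.20
  a_14 = 20/200 = 0.10, a_24 = 20/200 = 0.10, a_34 = 60/200 = 0.30, a_44 = 40/200 = 0.20
I − A =
  [   0.65    -0.25     0.00    -0.10]
  [  -0.10     0.85    -0.40    -0.10]
  [  -0.30    -0.40     0.85    -0.30]
  [  -0.10    -0.10    -0.20     0.80]
Compute the cofactors C_ij = (−1)^(i+j)·(3×3 minor ij) of I−A; the adjugate is their transpose:
adj(I−A) = Cᵀ =
  [ 0.370500   0.171500   0.106000   0.107500]
  [ 0.184500   0.388500   0.219000   0.153750]
  [ 0.265500   0.294000   0.403500   0.221250]
  [ 0.135750   0.143500   0.141500   0.314375]
det(I−A) = Σ_j (I−A)_1j·C_1j = (0.65)(0.370500) + (-0.25)(0.184500) + (0.00)(0.265500) + (-0.10)(0.135750) = 0.181125
(I − A)⁻¹ = adj(I−A) / det(I−A) ≈
  [   2.0455     0.9469     0.5852     0.5935]
  [   1.0186     2.1449     1.2091     0.8489]
  [   1.4658     1.6232     2.2277     1.2215]
  [   0.7495     0.7923     0.7812     1.7357]
Δx = (I − A)⁻¹ Δd with Δd having -15 in the Shipbuilding component and 0 elsewhere.
So Δx_4 = L_42 · (-15), where L_42 = adj(I−A)_42 / det(I−A) = 0.143500 / 0.181125.
Δx_4 = 0.143500 × (-15) / 0.181125 = -2.1525 / 0.181125 ≈ -11.9.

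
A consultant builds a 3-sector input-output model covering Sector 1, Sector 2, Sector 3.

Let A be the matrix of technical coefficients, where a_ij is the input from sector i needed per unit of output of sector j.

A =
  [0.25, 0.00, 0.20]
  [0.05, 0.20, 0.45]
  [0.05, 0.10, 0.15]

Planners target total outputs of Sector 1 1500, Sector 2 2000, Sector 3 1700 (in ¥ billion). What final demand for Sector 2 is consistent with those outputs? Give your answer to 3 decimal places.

I − A =
  [   0.75     0.00    -0.20]
  [  -0.05     0.80    -0.45]
  [  -0.05    -0.10     0.85]
d = (I − A) x:
  d_1 = (+0.75)·1500 + (+0.00)·2000 + (-0.20)·1700 = 785.000
  d_2 = (-0.05)·1500 + (+0.80)·2000 + (-0.45)·1700 = 760.000
  d_3 = (-0.05)·1500 + (-0.10)·2000 + (+0.85)·1700 = 1170.000

d_2 = 760.000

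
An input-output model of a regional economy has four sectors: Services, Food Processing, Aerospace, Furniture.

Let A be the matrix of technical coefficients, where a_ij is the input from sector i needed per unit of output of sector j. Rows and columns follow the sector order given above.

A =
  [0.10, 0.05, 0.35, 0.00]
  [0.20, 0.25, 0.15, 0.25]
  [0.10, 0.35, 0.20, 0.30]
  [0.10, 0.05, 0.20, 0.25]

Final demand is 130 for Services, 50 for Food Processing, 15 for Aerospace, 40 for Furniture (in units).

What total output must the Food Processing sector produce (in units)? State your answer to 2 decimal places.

I − A =
  [   0.90    -0.05    -0.35     0.00]
  [  -0.20     0.75    -0.15    -0.25]
  [  -0.10    -0.35     0.80    -0.30]
  [  -0.10    -0.05    -0.20     0.75]
Compute the cofactors C_ij = (−1)^(i+j)·(3×3 minor ij) of I−A; the adjugate is their transpose:
adj(I−A) = Cᵀ =
  [ 0.335875   0.124125   0.200625   0.121625]
  [ 0.148750   0.449250   0.207500   0.232750]
  [ 0.141750   0.255000   0.486250   0.279500]
  [ 0.092500   0.114500   0.170250   0.433250]
det(I−A) = Σ_j (I−A)_1j·C_1j = (0.90)(0.335875) + (-0.05)(0.148750) + (-0.35)(0.141750) + (0.00)(0.092500) = 0.2452375
(I − A)⁻¹ = adj(I−A) / det(I−A) ≈
  [   1.3696     0.5061     0.8181     0.4959]
  [   0.6066     1.8319     0.8461     0.9491]
  [   0.5780     1.0398     1.9828     1.1397]
  [   0.3772     0.4669     0.6942     1.7667]
x = (I − A)⁻¹ d = adj(I−A)·d / det(I−A), with det(I−A) = 0.2452375:
  x_1 = (0.335875·130 + 0.124125·50 + 0.200625·15 + 0.121625·40) / 0.2452375 = 57.744375 / 0.2452375 ≈ 235.46
  x_2 = (0.148750·130 + 0.449250·50 + 0.207500·15 + 0.232750·40) / 0.2452375 = 54.2225 / 0.2452375 ≈ 221.10
  x_3 = (0.141750·130 + 0.255000·50 + 0.486250·15 + 0.279500·40) / 0.2452375 = 49.65125 / 0.2452375 ≈ 202.46
  x_4 = (0.092500·130 + 0.114500·50 + 0.170250·15 + 0.433250·40) / 0.2452375 = 37.63375 / 0.2452375 ≈ 153.46

x_2 = 221.10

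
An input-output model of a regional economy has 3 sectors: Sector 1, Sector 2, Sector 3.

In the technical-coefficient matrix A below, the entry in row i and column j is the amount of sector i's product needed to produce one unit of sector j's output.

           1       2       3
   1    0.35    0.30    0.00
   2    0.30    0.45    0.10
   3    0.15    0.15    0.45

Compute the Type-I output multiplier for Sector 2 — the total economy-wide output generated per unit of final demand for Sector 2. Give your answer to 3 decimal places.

m_2 = 5.005

I − A =
  [   0.65    -0.30     0.00]
  [  -0.30     0.55    -0.10]
  [  -0.15    -0.15     0.55]
Cofactors of I−A, C_ij = (−1)^(i+j)·(minor ij) (rows/columns in the sector order above):
  C_11 = (0.55)(0.55) − (-0.10)(-0.15) = 0.2875
  C_12 = −[(-0.30)(0.55) − (-0.10)(-0.15)] = 0.1800
  C_13 = (-0.30)(-0.15) − (0.55)(-0.15) = 0.1275
  C_21 = −[(-0.30)(0.55) − (0.00)(-0.15)] = 0.1650
  C_22 = (0.65)(0.55) − (0.00)(-0.15) = 0.3575
  C_23 = −[(0.65)(-0.15) − (-0.30)(-0.15)] = 0.1425
  C_31 = (-0.30)(-0.10) − (0.00)(0.55) = 0.0300
  C_32 = −[(0.65)(-0.10) − (0.00)(-0.30)] = 0.0650
  C_33 = (0.65)(0.55) − (-0.30)(-0.30) = 0.2675
det(I−A) = Σ_j (I−A)_1j·C_1j = (0.65)(0.2875) + (-0.30)(0.1800) + (0.00)(0.1275) = 0.132875
adj(I−A) = Cᵀ =
  [ 0.2875   0.1650   0.0300]
  [ 0.1800   0.3575   0.0650]
  [ 0.1275   0.1425   0.2675]
(I − A)⁻¹ = adj(I−A) / det(I−A) ≈
  [   2.1637     1.2418     0.2258]
  [   1.3547     2.6905     0.4892]
  [   0.9595     1.0724     2.0132]
The output multiplier for sector j is the column-j sum of the Leontief inverse (I − A)⁻¹ = adj(I−A) / det(I−A).
Column 2 of adj(I−A): (0.1650, 0.3575, 0.1425); det(I−A) = 0.132875.
m_2 = (0.1650 + 0.3575 + 0.1425) / 0.132875 = 0.665 / 0.132875 ≈ 5.005.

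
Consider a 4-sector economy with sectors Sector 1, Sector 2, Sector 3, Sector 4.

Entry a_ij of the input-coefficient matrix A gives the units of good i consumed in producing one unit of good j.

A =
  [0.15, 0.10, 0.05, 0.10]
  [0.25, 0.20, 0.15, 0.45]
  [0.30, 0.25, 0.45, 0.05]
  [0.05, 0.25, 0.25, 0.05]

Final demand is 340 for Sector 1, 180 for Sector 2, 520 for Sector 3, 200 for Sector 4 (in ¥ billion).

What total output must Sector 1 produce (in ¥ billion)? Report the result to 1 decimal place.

x_1 = 884.5

I − A =
  [   0.85    -0.10    -0.05    -0.10]
  [  -0.25     0.80    -0.15    -0.45]
  [  -0.30    -0.25     0.55    -0.05]
  [  -0.05    -0.25    -0.25     0.95]
Compute the cofactors C_ij = (−1)^(i+j)·(3×3 minor ij) of I−A; the adjugate is their transpose:
adj(I−A) = Cᵀ =
  [ 0.280500   0.083500   0.081625   0.073375]
  [ 0.216750   0.408875   0.235250   0.228875]
  [ 0.264375   0.247500   0.514125   0.172125]
  [ 0.141375   0.177125   0.201500   0.308750]
det(I−A) = Σ_j (I−A)_1j·C_1j = (0.85)(0.280500) + (-0.10)(0.216750) + (-0.05)(0.264375) + (-0.10)(0.141375) = 0.18939375
(I − A)⁻¹ = adj(I−A) / det(I−A) ≈
  [   1.4810     0.4409     0.4310     0.3874]
  [   1.1444     2.1589     1.2421     1.2085]
  [   1.3959     1.3068     2.7146     0.9088]
  [   0.7465     0.9352     1.0639     1.6302]
x = (I − A)⁻¹ d = adj(I−A)·d / det(I−A), with det(I−A) = 0.18939375:
  x_1 = (0.280500·340 + 0.083500·180 + 0.081625·520 + 0.073375·200) / 0.18939375 = 167.52 / 0.18939375 ≈ 884.5
  x_2 = (0.216750·340 + 0.408875·180 + 0.235250·520 + 0.228875·200) / 0.18939375 = 315.3975 / 0.18939375 ≈ 1665.3
  x_3 = (0.264375·340 + 0.247500·180 + 0.514125·520 + 0.172125·200) / 0.18939375 = 436.2075 / 0.18939375 ≈ 2303.2
  x_4 = (0.141375·340 + 0.177125·180 + 0.201500·520 + 0.308750·200) / 0.18939375 = 246.48 / 0.18939375 ≈ 1301.4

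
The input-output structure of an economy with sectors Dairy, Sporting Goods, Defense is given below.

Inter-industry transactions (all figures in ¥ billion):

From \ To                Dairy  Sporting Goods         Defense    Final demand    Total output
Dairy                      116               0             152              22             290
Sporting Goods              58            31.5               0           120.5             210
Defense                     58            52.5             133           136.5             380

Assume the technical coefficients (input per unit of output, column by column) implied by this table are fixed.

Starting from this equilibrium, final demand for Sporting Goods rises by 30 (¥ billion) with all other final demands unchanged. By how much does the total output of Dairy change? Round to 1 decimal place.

Δx_1 = 12.3

Technical coefficients a_ij = z_ij / X_j:
  a_11 = 116/290 = 0.40, a_21 = 58/290 = 0.20, a_31 = 58/290 = 0.20
  a_12 = 0/210 = 0.00, a_22 = 31.5/210 = 0.15, a_32 = 52.5/210 = 0.25
  a_13 = 152/380 = 0.40, a_23 = 0/380 = 0.00, a_33 = 133/380 = 0.35
I − A =
  [   0.60     0.00    -0.40]
  [  -0.20     0.85     0.00]
  [  -0.20    -0.25     0.65]
Cofactors of I−A, C_ij = (−1)^(i+j)·(minor ij) (rows/columns in the sector order above):
  C_11 = (0.85)(0.65) − (0.00)(-0.25) = 0.5525
  C_12 = −[(-0.20)(0.65) − (0.00)(-0.20)] = 0.1300
  C_13 = (-0.20)(-0.25) − (0.85)(-0.20) = 0.2200
  C_21 = −[(0.00)(0.65) − (-0.40)(-0.25)] = 0.1000
  C_22 = (0.60)(0.65) − (-0.40)(-0.20) = 0.3100
  C_23 = −[(0.60)(-0.25) − (0.00)(-0.20)] = 0.1500
  C_31 = (0.00)(0.00) − (-0.40)(0.85) = 0.3400
  C_32 = −[(0.60)(0.00) − (-0.40)(-0.20)] = 0.0800
  C_33 = (0.60)(0.85) − (0.00)(-0.20) = 0.5100
det(I−A) = Σ_j (I−A)_1j·C_1j = (0.60)(0.5525) + (0.00)(0.1300) + (-0.40)(0.2200) = 0.2435
adj(I−A) = Cᵀ =
  [ 0.5525   0.1000   0.3400]
  [ 0.1300   0.3100   0.0800]
  [ 0.2200   0.1500   0.5100]
(I − A)⁻¹ = adj(I−A) / det(I−A) ≈
  [   2.2690     0.4107     1.3963]
  [   0.5339     1.2731     0.3285]
  [   0.9035     0.6160     2.0945]
Δx = (I − A)⁻¹ Δd with Δd having +30 in the Sporting Goods component and 0 elsewhere.
So Δx_1 = L_12 · (+30), where L_12 = adj(I−A)_12 / det(I−A) = 0.1000 / 0.2435.
Δx_1 = 0.1000 × (+30) / 0.2435 = 3.00 / 0.2435 ≈ 12.3.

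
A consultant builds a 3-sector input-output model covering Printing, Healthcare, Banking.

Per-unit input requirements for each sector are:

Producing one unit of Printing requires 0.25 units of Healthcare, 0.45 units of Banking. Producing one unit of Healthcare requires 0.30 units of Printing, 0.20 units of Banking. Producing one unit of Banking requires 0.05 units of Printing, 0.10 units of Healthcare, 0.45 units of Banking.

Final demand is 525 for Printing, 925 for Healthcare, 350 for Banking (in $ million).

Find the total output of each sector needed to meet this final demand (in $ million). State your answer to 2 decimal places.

x_1 = 1039.70, x_2 = 1383.95, x_3 = 1990.28

I − A =
  [   1.00    -0.30    -0.05]
  [  -0.25     1.00    -0.10]
  [  -0.45    -0.20     0.55]
Cofactors of I−A, C_ij = (−1)^(i+j)·(minor ij) (rows/columns in the sector order above):
  C_11 = (1.00)(0.55) − (-0.10)(-0.20) = 0.5300
  C_12 = −[(-0.25)(0.55) − (-0.10)(-0.45)] = 0.1825
  C_13 = (-0.25)(-0.20) − (1.00)(-0.45) = 0.5000
  C_21 = −[(-0.30)(0.55) − (-0.05)(-0.20)] = 0.1750
  C_22 = (1.00)(0.55) − (-0.05)(-0.45) = 0.5275
  C_23 = −[(1.00)(-0.20) − (-0.30)(-0.45)] = 0.3350
  C_31 = (-0.30)(-0.10) − (-0.05)(1.00) = 0.0800
  C_32 = −[(1.00)(-0.10) − (-0.05)(-0.25)] = 0.1125
  C_33 = (1.00)(1.00) − (-0.30)(-0.25) = 0.9250
det(I−A) = Σ_j (I−A)_1j·C_1j = (1.00)(0.5300) + (-0.30)(0.1825) + (-0.05)(0.5000) = 0.45025
adj(I−A) = Cᵀ =
  [ 0.5300   0.1750   0.0800]
  [ 0.1825   0.5275   0.1125]
  [ 0.5000   0.3350   0.9250]
(I − A)⁻¹ = adj(I−A) / det(I−A) ≈
  [   1.1771     0.3887     0.1777]
  [   0.4053     1.1716     0.2499]
  [   1.1105     0.7440     2.0544]
x = (I − A)⁻¹ d = adj(I−A)·d / det(I−A), with det(I−A) = 0.45025:
  x_1 = (0.5300·525 + 0.1750·925 + 0.0800·350) / 0.45025 = 468.125 / 0.45025 ≈ 1039.70
  x_2 = (0.1825·525 + 0.5275·925 + 0.1125·350) / 0.45025 = 623.125 / 0.45025 ≈ 1383.95
  x_3 = (0.5000·525 + 0.3350·925 + 0.9250·350) / 0.45025 = 896.125 / 0.45025 ≈ 1990.28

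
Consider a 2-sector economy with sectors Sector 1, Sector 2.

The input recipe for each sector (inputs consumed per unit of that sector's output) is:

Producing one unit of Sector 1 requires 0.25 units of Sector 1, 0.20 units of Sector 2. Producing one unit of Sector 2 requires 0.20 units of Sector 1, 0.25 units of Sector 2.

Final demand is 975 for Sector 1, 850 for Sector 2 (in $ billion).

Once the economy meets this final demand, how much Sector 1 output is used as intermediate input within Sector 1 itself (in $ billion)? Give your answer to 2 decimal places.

I − A =
  [   0.75    -0.20]
  [  -0.20     0.75]
det(I−A) = (0.75)(0.75) − (-0.20)(-0.20) = 0.5225
adj(I−A) = [[0.75, 0.20], [0.20, 0.75]]
(I − A)⁻¹ = adj(I−A) / det(I−A) ≈
  [   1.4354     0.3828]
  [   0.3828     1.4354]
First solve x = (I − A)⁻¹ d = adj(I−A)·d / det(I−A); in particular x_1 = (0.75·975 + 0.20·850) / 0.5225 = 901.25 / 0.5225 ≈ 1724.8804.
Intermediate flow from 1 to 1: z_11 = a_11 · x_1 = 0.25 × 901.25 / 0.5225 = 225.3125 / 0.5225 ≈ 431.22.

z_11 = 431.22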